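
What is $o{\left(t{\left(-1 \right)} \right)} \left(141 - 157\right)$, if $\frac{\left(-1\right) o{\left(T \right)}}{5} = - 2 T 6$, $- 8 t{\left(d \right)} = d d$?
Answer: $120$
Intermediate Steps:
$t{\left(d \right)} = - \frac{d^{2}}{8}$ ($t{\left(d \right)} = - \frac{d d}{8} = - \frac{d^{2}}{8}$)
$o{\left(T \right)} = 60 T$ ($o{\left(T \right)} = - 5 - 2 T 6 = - 5 \left(- 12 T\right) = 60 T$)
$o{\left(t{\left(-1 \right)} \right)} \left(141 - 157\right) = 60 \left(- \frac{\left(-1\right)^{2}}{8}\right) \left(141 - 157\right) = 60 \left(\left(- \frac{1}{8}\right) 1\right) \left(-16\right) = 60 \left(- \frac{1}{8}\right) \left(-16\right) = \left(- \frac{15}{2}\right) \left(-16\right) = 120$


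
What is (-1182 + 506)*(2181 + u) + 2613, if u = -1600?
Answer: -390143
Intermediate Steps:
(-1182 + 506)*(2181 + u) + 2613 = (-1182 + 506)*(2181 - 1600) + 2613 = -676*581 + 2613 = -392756 + 2613 = -390143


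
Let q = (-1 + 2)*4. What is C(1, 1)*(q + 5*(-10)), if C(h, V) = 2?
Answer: -92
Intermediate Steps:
q = 4 (q = 1*4 = 4)
C(1, 1)*(q + 5*(-10)) = 2*(4 + 5*(-10)) = 2*(4 - 50) = 2*(-46) = -92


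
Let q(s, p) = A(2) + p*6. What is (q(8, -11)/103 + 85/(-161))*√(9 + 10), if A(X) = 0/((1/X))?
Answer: -19381*√19/16583 ≈ -5.0944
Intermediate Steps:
A(X) = 0 (A(X) = 0/(1/X) = 0*X = 0)
q(s, p) = 6*p (q(s, p) = 0 + p*6 = 0 + 6*p = 6*p)
(q(8, -11)/103 + 85/(-161))*√(9 + 10) = ((6*(-11))/103 + 85/(-161))*√(9 + 10) = (-66*1/103 + 85*(-1/161))*√19 = (-66/103 - 85/161)*√19 = -19381*√19/16583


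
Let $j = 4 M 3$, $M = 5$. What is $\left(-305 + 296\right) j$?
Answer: $-540$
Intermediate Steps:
$j = 60$ ($j = 4 \cdot 5 \cdot 3 = 20 \cdot 3 = 60$)
$\left(-305 + 296\right) j = \left(-305 + 296\right) 60 = \left(-9\right) 60 = -540$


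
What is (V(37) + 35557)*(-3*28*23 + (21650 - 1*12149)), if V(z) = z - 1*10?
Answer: 269335296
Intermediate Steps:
V(z) = -10 + z (V(z) = z - 10 = -10 + z)
(V(37) + 35557)*(-3*28*23 + (21650 - 1*12149)) = ((-10 + 37) + 35557)*(-3*28*23 + (21650 - 1*12149)) = (27 + 35557)*(-84*23 + (21650 - 12149)) = 35584*(-1932 + 9501) = 35584*7569 = 269335296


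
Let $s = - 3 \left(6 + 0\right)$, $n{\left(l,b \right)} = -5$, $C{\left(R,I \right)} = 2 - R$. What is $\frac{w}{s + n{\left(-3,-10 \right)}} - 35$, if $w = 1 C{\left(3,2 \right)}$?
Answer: $- \frac{804}{23} \approx -34.957$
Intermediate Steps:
$s = -18$ ($s = \left(-3\right) 6 = -18$)
$w = -1$ ($w = 1 \left(2 - 3\right) = 1 \left(-1\right) = -1$)
$\frac{w}{s + n{\left(-3,-10 \right)}} - 35 = \frac{1}{-18 - 5} \left(-1\right) - 35 = \frac{1}{-23} \left(-1\right) - 35 = \left(- \frac{1}{23}\right) \left(-1\right) - 35 = \frac{1}{23} - 35 = - \frac{804}{23}$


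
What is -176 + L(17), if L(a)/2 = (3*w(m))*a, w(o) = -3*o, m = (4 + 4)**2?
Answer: -19760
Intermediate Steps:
m = 64 (m = 8**2 = 64)
L(a) = -1152*a (L(a) = 2*((3*(-3*64))*a) = 2*((3*(-192))*a) = 2*(-576*a) = -1152*a)
-176 + L(17) = -176 - 1152*17 = -176 - 19584 = -19760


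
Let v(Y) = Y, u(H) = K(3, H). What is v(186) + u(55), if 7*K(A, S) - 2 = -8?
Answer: 1296/7 ≈ 185.14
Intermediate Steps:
K(A, S) = -6/7 (K(A, S) = 2/7 + (1/7)*(-8) = 2/7 - 8/7 = -6/7)
u(H) = -6/7
v(186) + u(55) = 186 - 6/7 = 1296/7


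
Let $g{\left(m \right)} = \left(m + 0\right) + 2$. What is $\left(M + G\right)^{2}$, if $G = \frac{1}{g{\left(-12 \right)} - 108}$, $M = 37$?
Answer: $\frac{19053225}{13924} \approx 1368.4$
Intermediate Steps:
$g{\left(m \right)} = 2 + m$ ($g{\left(m \right)} = m + 2 = 2 + m$)
$G = - \frac{1}{118}$ ($G = \frac{1}{\left(2 - 12\right) - 108} = \frac{1}{-10 - 108} = \frac{1}{-118} = - \frac{1}{118} \approx -0.0084746$)
$\left(M + G\right)^{2} = \left(37 - \frac{1}{118}\right)^{2} = \left(\frac{4365}{118}\right)^{2} = \frac{19053225}{13924}$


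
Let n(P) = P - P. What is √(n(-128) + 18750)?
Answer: 25*√30 ≈ 136.93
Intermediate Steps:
n(P) = 0
√(n(-128) + 18750) = √(0 + 18750) = √18750 = 25*√30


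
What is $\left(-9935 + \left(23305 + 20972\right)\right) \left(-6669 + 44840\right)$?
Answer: $1310868482$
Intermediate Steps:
$\left(-9935 + \left(23305 + 20972\right)\right) \left(-6669 + 44840\right) = \left(-9935 + 44277\right) 38171 = 34342 \cdot 38171 = 1310868482$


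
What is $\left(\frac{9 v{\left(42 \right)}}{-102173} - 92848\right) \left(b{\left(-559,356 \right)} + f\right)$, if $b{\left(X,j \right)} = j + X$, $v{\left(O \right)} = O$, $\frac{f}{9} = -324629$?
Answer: $\frac{27718435465568848}{102173} \approx 2.7129 \cdot 10^{11}$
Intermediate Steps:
$f = -2921661$ ($f = 9 \left(-324629\right) = -2921661$)
$b{\left(X,j \right)} = X + j$
$\left(\frac{9 v{\left(42 \right)}}{-102173} - 92848\right) \left(b{\left(-559,356 \right)} + f\right) = \left(\frac{9 \cdot 42}{-102173} - 92848\right) \left(\left(-559 + 356\right) - 2921661\right) = \left(378 \left(- \frac{1}{102173}\right) - 92848\right) \left(-203 - 2921661\right) = \left(- \frac{378}{102173} - 92848\right) \left(-2921864\right) = \left(- \frac{9486559082}{102173}\right) \left(-2921864\right) = \frac{27718435465568848}{102173}$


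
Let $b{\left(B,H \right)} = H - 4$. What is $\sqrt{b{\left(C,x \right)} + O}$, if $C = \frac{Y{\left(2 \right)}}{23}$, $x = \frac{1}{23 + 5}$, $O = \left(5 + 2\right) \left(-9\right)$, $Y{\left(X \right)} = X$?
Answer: $\frac{25 i \sqrt{21}}{14} \approx 8.1832 i$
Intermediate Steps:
$O = -63$ ($O = 7 \left(-9\right) = -63$)
$x = \frac{1}{28} \approx 0.035714$
$C = \frac{2}{23} \approx 0.086957$
$b{\left(B,H \right)} = -4 + H$
$\sqrt{b{\left(C,x \right)} + O} = \sqrt{\left(-4 + \frac{1}{28}\right) - 63} = \sqrt{- \frac{111}{28} - 63} = \sqrt{- \frac{1875}{28}} = \frac{25 i \sqrt{21}}{14}$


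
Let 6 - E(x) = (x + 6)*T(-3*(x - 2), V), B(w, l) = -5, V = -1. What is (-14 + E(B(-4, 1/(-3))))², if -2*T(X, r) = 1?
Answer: 225/4 ≈ 56.250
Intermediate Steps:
T(X, r) = -½ (T(X, r) = -½*1 = -½)
E(x) = 9 + x/2 (E(x) = 6 - (x + 6)*(-1)/2 = 6 - (6 + x)*(-1)/2 = 6 - (-3 - x/2) = 6 + (3 + x/2) = 9 + x/2)
(-14 + E(B(-4, 1/(-3))))² = (-14 + (9 + (½)*(-5)))² = (-14 + (9 - 5/2))² = (-14 + 13/2)² = (-15/2)² = 225/4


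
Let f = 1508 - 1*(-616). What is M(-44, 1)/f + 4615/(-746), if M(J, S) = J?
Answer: -2458771/396126 ≈ -6.2070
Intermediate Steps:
f = 2124 (f = 1508 + 616 = 2124)
M(-44, 1)/f + 4615/(-746) = -44/2124 + 4615/(-746) = -44*1/2124 + 4615*(-1/746) = -11/531 - 4615/746 = -2458771/396126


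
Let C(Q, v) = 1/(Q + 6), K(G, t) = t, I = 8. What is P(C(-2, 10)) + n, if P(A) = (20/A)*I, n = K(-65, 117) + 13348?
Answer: 14105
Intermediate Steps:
C(Q, v) = 1/(6 + Q)
n = 13465 (n = 117 + 13348 = 13465)
P(A) = 160/A (P(A) = (20/A)*8 = 160/A)
P(C(-2, 10)) + n = 160/(1/(6 - 2)) + 13465 = 160/(1/4) + 13465 = 160*4 + 13465 = 640 + 13465 = 14105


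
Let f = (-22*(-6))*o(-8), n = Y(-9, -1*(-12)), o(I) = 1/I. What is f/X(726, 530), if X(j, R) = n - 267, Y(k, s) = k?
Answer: 11/184 ≈ 0.059783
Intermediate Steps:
n = -9
f = -33/2 (f = -22*(-6)/(-8) = 132*(-⅛) = -33/2 ≈ -16.500)
X(j, R) = -276 (X(j, R) = -9 - 267 = -276)
f/X(726, 530) = -33/2/(-276) = -33/2*(-1/276) = 11/184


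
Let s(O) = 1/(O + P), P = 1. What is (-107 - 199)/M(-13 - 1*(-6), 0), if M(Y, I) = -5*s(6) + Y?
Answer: 119/3 ≈ 39.667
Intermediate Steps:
s(O) = 1/(1 + O) (s(O) = 1/(O + 1) = 1/(1 + O))
M(Y, I) = -5/7 + Y (M(Y, I) = -5/(1 + 6) + Y = -5/7 + Y)
(-107 - 199)/M(-13 - 1*(-6), 0) = (-107 - 199)/(-5/7 + (-13 - 1*(-6))) = -306/(-5/7 + (-13 + 6)) = -306/(-5/7 - 7) = -306/(-54/7) = -306*(-7/54) = 119/3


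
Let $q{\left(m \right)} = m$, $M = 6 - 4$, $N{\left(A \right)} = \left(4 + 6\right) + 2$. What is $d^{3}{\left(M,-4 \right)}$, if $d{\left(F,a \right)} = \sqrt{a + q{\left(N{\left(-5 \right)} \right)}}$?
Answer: $16 \sqrt{2} \approx 22.627$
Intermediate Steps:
$N{\left(A \right)} = 12$ ($N{\left(A \right)} = 10 + 2 = 12$)
$M = 2$ ($M = 6 - 4 = 2$)
$d{\left(F,a \right)} = \sqrt{12 + a}$ ($d{\left(F,a \right)} = \sqrt{a + 12} = \sqrt{12 + a}$)
$d^{3}{\left(M,-4 \right)} = \left(\sqrt{12 - 4}\right)^{3} = \left(\sqrt{8}\right)^{3} = \left(2 \sqrt{2}\right)^{3} = 16 \sqrt{2}$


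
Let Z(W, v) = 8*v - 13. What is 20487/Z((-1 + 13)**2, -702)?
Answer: -20487/5629 ≈ -3.6395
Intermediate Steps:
Z(W, v) = -13 + 8*v
20487/Z((-1 + 13)**2, -702) = 20487/(-13 + 8*(-702)) = 20487/(-13 - 5616) = 20487/(-5629) = 20487*(-1/5629) = -20487/5629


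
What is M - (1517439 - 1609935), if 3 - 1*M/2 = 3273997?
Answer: -6455492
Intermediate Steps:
M = -6547988 (M = 6 - 2*3273997 = 6 - 6547994 = -6547988)
M - (1517439 - 1609935) = -6547988 - (1517439 - 1609935) = -6547988 - 1*(-92496) = -6547988 + 92496 = -6455492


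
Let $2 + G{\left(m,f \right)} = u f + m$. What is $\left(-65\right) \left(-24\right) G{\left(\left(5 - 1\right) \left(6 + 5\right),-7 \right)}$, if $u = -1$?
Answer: $76440$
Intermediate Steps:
$G{\left(m,f \right)} = -2 + m - f$ ($G{\left(m,f \right)} = -2 - \left(f - m\right) = -2 + m - f$)
$\left(-65\right) \left(-24\right) G{\left(\left(5 - 1\right) \left(6 + 5\right),-7 \right)} = \left(-65\right) \left(-24\right) \left(-2 + \left(5 - 1\right) \left(6 + 5\right) - -7\right) = 1560 \left(-2 + 4 \cdot 11 + 7\right) = 1560 \left(-2 + 44 + 7\right) = 1560 \cdot 49 = 76440$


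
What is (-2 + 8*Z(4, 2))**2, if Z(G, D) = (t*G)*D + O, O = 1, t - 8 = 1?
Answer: 338724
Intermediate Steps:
t = 9 (t = 8 + 1 = 9)
Z(G, D) = 1 + 9*D*G (Z(G, D) = (9*G)*D + 1 = 9*D*G + 1 = 1 + 9*D*G)
(-2 + 8*Z(4, 2))**2 = (-2 + 8*(1 + 9*2*4))**2 = (-2 + 8*(1 + 72))**2 = (-2 + 8*73)**2 = (-2 + 584)**2 = 582**2 = 338724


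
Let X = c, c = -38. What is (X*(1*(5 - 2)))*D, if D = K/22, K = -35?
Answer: 1995/11 ≈ 181.36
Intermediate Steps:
D = -35/22 ≈ -1.5909
X = -38
(X*(1*(5 - 2)))*D = -38*(5 - 2)*(-35/22) = -38*3*(-35/22) = -114*(-35/22) = 1995/11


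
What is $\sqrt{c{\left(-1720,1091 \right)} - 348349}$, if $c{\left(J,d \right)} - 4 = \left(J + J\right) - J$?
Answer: $i \sqrt{350065} \approx 591.66 i$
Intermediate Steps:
$c{\left(J,d \right)} = 4 + J$ ($c{\left(J,d \right)} = 4 + \left(\left(J + J\right) - J\right) = 4 + \left(2 J - J\right) = 4 + J$)
$\sqrt{c{\left(-1720,1091 \right)} - 348349} = \sqrt{\left(4 - 1720\right) - 348349} = \sqrt{-1716 - 348349} = \sqrt{-350065} = i \sqrt{350065}$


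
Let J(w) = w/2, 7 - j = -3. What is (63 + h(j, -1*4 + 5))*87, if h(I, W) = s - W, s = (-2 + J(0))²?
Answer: 5742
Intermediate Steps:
j = 10 (j = 7 - 1*(-3) = 7 + 3 = 10)
J(w) = w/2 (J(w) = w*(½) = w/2)
s = 4 (s = (-2 + (½)*0)² = (-2 + 0)² = (-2)² = 4)
h(I, W) = 4 - W
(63 + h(j, -1*4 + 5))*87 = (63 + (4 - (-1*4 + 5)))*87 = (63 + (4 - (-4 + 5)))*87 = (63 + (4 - 1*1))*87 = (63 + (4 - 1))*87 = (63 + 3)*87 = 66*87 = 5742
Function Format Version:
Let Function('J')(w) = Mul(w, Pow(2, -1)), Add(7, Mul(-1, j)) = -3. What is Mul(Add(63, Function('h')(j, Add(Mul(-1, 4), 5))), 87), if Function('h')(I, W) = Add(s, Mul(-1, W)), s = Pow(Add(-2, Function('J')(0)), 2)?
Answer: 5742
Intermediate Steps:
j = 10 (j = Add(7, Mul(-1, -3)) = Add(7, 3) = 10)
Function('J')(w) = Mul(Rational(1, 2), w) (Function('J')(w) = Mul(w, Rational(1, 2)) = Mul(Rational(1, 2), w))
s = 4 (s = Pow(Add(-2, Mul(Rational(1, 2), 0)), 2) = Pow(Add(-2, 0), 2) = Pow(-2, 2) = 4)
Function('h')(I, W) = Add(4, Mul(-1, W))
Mul(Add(63, Function('h')(j, Add(Mul(-1, 4), 5))), 87) = Mul(Add(63, Add(4, Mul(-1, Add(Mul(-1, 4), 5)))), 87) = Mul(Add(63, Add(4, Mul(-1, Add(-4, 5)))), 87) = Mul(Add(63, Add(4, Mul(-1, 1))), 87) = Mul(Add(63, Add(4, -1)), 87) = Mul(Add(63, 3), 87) = Mul(66, 87) = 5742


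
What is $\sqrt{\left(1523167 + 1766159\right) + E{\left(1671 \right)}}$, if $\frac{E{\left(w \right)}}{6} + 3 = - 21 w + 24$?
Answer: $\sqrt{3078906} \approx 1754.7$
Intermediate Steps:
$E{\left(w \right)} = 126 - 126 w$ ($E{\left(w \right)} = -18 + 6 \left(- 21 w + 24\right) = -18 + 6 \left(24 - 21 w\right) = -18 - \left(-144 + 126 w\right) = 126 - 126 w$)
$\sqrt{\left(1523167 + 1766159\right) + E{\left(1671 \right)}} = \sqrt{\left(1523167 + 1766159\right) + \left(126 - 210546\right)} = \sqrt{3289326 + \left(126 - 210546\right)} = \sqrt{3289326 - 210420} = \sqrt{3078906}$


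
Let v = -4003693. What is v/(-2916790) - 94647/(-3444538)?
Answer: 3516734525491/2511748498255 ≈ 1.4001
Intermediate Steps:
v/(-2916790) - 94647/(-3444538) = -4003693/(-2916790) - 94647/(-3444538) = -4003693*(-1/2916790) - 94647*(-1/3444538) = 4003693/2916790 + 94647/3444538 = 3516734525491/2511748498255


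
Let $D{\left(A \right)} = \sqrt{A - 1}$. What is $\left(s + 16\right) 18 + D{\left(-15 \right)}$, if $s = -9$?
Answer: $126 + 4 i \approx 126.0 + 4.0 i$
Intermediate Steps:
$D{\left(A \right)} = \sqrt{-1 + A}$
$\left(s + 16\right) 18 + D{\left(-15 \right)} = \left(-9 + 16\right) 18 + \sqrt{-1 - 15} = 7 \cdot 18 + \sqrt{-16} = 126 + 4 i$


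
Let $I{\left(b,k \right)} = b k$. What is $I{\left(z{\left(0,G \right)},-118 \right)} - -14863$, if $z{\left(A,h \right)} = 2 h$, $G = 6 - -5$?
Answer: $12267$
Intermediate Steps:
$G = 11$ ($G = 6 + 5 = 11$)
$I{\left(z{\left(0,G \right)},-118 \right)} - -14863 = 2 \cdot 11 \left(-118\right) - -14863 = 22 \left(-118\right) + 14863 = -2596 + 14863 = 12267$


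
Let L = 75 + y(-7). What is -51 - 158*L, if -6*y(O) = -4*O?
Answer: -33491/3 ≈ -11164.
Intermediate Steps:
y(O) = 2*O/3 (y(O) = -(-2)*O/3 = 2*O/3)
L = 211/3 (L = 75 + (2/3)*(-7) = 75 - 14/3 = 211/3 ≈ 70.333)
-51 - 158*L = -51 - 158*211/3 = -51 - 33338/3 = -33491/3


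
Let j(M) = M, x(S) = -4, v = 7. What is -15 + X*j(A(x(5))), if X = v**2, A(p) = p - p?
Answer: -15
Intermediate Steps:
A(p) = 0
X = 49 (X = 7**2 = 49)
-15 + X*j(A(x(5))) = -15 + 49*0 = -15 + 0 = -15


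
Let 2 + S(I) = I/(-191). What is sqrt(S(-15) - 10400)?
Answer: I*sqrt(379472497)/191 ≈ 101.99*I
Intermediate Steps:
S(I) = -2 - I/191 (S(I) = -2 + I/(-191) = -2 + I*(-1/191) = -2 - I/191)
sqrt(S(-15) - 10400) = sqrt((-2 - 1/191*(-15)) - 10400) = sqrt((-2 + 15/191) - 10400) = sqrt(-367/191 - 10400) = sqrt(-1986767/191) = I*sqrt(379472497)/191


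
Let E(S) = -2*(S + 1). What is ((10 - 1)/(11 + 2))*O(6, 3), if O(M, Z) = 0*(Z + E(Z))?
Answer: 0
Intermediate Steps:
E(S) = -2 - 2*S (E(S) = -2*(1 + S) = -2 - 2*S)
O(M, Z) = 0 (O(M, Z) = 0*(Z + (-2 - 2*Z)) = 0*(-2 - Z) = 0)
((10 - 1)/(11 + 2))*O(6, 3) = ((10 - 1)/(11 + 2))*0 = (9/13)*0 = 0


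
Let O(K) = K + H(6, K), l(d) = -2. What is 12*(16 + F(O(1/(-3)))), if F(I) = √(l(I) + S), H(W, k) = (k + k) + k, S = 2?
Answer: 192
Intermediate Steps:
H(W, k) = 3*k (H(W, k) = 2*k + k = 3*k)
O(K) = 4*K (O(K) = K + 3*K = 4*K)
F(I) = 0 (F(I) = √(-2 + 2) = √0 = 0)
12*(16 + F(O(1/(-3)))) = 12*(16 + 0) = 12*16 = 192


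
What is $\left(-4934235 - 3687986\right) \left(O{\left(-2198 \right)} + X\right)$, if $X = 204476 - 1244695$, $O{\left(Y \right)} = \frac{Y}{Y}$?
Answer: $8968989484178$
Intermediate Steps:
$O{\left(Y \right)} = 1$
$X = -1040219$ ($X = 204476 - 1244695 = -1040219$)
$\left(-4934235 - 3687986\right) \left(O{\left(-2198 \right)} + X\right) = \left(-4934235 - 3687986\right) \left(1 - 1040219\right) = \left(-8622221\right) \left(-1040218\right) = 8968989484178$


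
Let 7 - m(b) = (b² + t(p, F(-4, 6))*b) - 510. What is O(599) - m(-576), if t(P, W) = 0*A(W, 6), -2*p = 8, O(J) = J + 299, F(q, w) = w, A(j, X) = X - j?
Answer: 332157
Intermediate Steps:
O(J) = 299 + J
p = -4 (p = -½*8 = -4)
t(P, W) = 0 (t(P, W) = 0*(6 - W) = 0)
m(b) = 517 - b² (m(b) = 7 - ((b² + 0*b) - 510) = 7 - ((b² + 0) - 510) = 7 - (b² - 510) = 7 - (-510 + b²) = 7 + (510 - b²) = 517 - b²)
O(599) - m(-576) = (299 + 599) - (517 - 1*(-576)²) = 898 - (517 - 1*331776) = 898 - (517 - 331776) = 898 - 1*(-331259) = 898 + 331259 = 332157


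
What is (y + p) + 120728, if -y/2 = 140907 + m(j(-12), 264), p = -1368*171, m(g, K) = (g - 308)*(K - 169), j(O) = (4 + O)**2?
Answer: -348654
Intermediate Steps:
m(g, K) = (-308 + g)*(-169 + K)
p = -233928
y = -235454 (y = -2*(140907 + (52052 - 308*264 - 169*(4 - 12)**2 + 264*(4 - 12)**2)) = -2*(140907 + (52052 - 81312 - 169*(-8)**2 + 264*(-8)**2)) = -2*(140907 + (52052 - 81312 - 169*64 + 264*64)) = -2*(140907 + (52052 - 81312 - 10816 + 16896)) = -2*(140907 - 23180) = -2*117727 = -235454)
(y + p) + 120728 = (-235454 - 233928) + 120728 = -469382 + 120728 = -348654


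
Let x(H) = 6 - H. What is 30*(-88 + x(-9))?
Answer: -2190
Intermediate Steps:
30*(-88 + x(-9)) = 30*(-88 + (6 - 1*(-9))) = 30*(-88 + (6 + 9)) = 30*(-88 + 15) = 30*(-73) = -2190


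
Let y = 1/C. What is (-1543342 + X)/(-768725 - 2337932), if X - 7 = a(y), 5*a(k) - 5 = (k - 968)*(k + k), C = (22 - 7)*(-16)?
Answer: 222239863679/447358608000 ≈ 0.49678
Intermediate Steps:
C = -240 (C = 15*(-16) = -240)
y = -1/240 (y = 1/(-240) = -1/240 ≈ -0.0041667)
a(k) = 1 + 2*k*(-968 + k)/5 (a(k) = 1 + ((k - 968)*(k + k))/5 = 1 + ((-968 + k)*(2*k))/5 = 1 + (2*k*(-968 + k))/5 = 1 + 2*k*(-968 + k)/5)
X = 1384321/144000 (X = 7 + (1 - 1936/5*(-1/240) + 2*(-1/240)²/5) = 7 + (1 + 121/75 + (⅖)*(1/57600)) = 7 + (1 + 121/75 + 1/144000) = 7 + 376321/144000 = 1384321/144000 ≈ 9.6133)
(-1543342 + X)/(-768725 - 2337932) = (-1543342 + 1384321/144000)/(-768725 - 2337932) = -222239863679/144000/(-3106657) = -222239863679/144000*(-1/3106657) = 222239863679/447358608000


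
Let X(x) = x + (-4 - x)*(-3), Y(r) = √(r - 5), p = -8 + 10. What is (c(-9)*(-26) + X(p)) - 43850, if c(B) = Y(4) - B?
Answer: -44064 - 26*I ≈ -44064.0 - 26.0*I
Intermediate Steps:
p = 2
Y(r) = √(-5 + r)
X(x) = 12 + 4*x (X(x) = x + (12 + 3*x) = 12 + 4*x)
c(B) = I - B (c(B) = √(-5 + 4) - B = √(-1) - B = I - B)
(c(-9)*(-26) + X(p)) - 43850 = ((I - 1*(-9))*(-26) + (12 + 4*2)) - 43850 = ((I + 9)*(-26) + (12 + 8)) - 43850 = ((9 + I)*(-26) + 20) - 43850 = ((-234 - 26*I) + 20) - 43850 = (-214 - 26*I) - 43850 = -44064 - 26*I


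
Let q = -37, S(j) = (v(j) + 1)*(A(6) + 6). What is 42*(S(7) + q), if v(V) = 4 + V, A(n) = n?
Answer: 4494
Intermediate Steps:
S(j) = 60 + 12*j (S(j) = ((4 + j) + 1)*(6 + 6) = (5 + j)*12 = 60 + 12*j)
42*(S(7) + q) = 42*((60 + 12*7) - 37) = 42*((60 + 84) - 37) = 42*(144 - 37) = 42*107 = 4494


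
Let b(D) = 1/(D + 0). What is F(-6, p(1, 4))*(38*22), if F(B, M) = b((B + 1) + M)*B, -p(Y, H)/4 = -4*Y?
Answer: -456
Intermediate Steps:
p(Y, H) = 16*Y (p(Y, H) = -(-16)*Y = 16*Y)
b(D) = 1/D
F(B, M) = B/(1 + B + M) (F(B, M) = B/((B + 1) + M) = B/((1 + B) + M) = B/(1 + B + M))
F(-6, p(1, 4))*(38*22) = (-6/(1 - 6 + 16*1))*(38*22) = -6/(1 - 6 + 16)*836 = -6/11*836 = -456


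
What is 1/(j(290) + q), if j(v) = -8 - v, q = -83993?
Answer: -1/84291 ≈ -1.1864e-5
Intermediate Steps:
1/(j(290) + q) = 1/((-8 - 1*290) - 83993) = 1/((-8 - 290) - 83993) = 1/(-298 - 83993) = 1/(-84291) = -1/84291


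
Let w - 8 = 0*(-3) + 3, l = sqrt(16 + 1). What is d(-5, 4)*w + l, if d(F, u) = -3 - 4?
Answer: -77 + sqrt(17) ≈ -72.877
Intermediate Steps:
d(F, u) = -7
l = sqrt(17) ≈ 4.1231
w = 11 (w = 8 + (0*(-3) + 3) = 8 + (0 + 3) = 8 + 3 = 11)
d(-5, 4)*w + l = -7*11 + sqrt(17) = -77 + sqrt(17)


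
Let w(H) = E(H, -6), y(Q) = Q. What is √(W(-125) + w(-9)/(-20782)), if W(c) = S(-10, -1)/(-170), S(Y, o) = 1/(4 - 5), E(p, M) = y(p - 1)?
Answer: 3*√2206321030/1766470 ≈ 0.079772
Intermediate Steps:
E(p, M) = -1 + p (E(p, M) = p - 1 = -1 + p)
S(Y, o) = -1 (S(Y, o) = 1/(-1) = -1)
w(H) = -1 + H
W(c) = 1/170 (W(c) = -1/(-170) = -1*(-1/170) = 1/170)
√(W(-125) + w(-9)/(-20782)) = √(1/170 + (-1 - 9)/(-20782)) = √(1/170 - 10*(-1/20782)) = √(1/170 + 5/10391) = √(11241/1766470) = 3*√2206321030/1766470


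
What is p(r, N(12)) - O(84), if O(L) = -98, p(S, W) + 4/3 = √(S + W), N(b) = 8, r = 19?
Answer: 290/3 + 3*√3 ≈ 101.86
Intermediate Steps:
p(S, W) = -4/3 + √(S + W)
p(r, N(12)) - O(84) = (-4/3 + √(19 + 8)) - 1*(-98) = (-4/3 + √27) + 98 = (-4/3 + 3*√3) + 98 = 290/3 + 3*√3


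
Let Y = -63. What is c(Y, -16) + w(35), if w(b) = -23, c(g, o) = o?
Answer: -39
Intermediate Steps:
c(Y, -16) + w(35) = -16 - 23 = -39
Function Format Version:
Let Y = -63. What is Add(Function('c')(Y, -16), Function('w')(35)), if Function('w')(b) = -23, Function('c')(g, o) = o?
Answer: -39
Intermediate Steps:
Add(Function('c')(Y, -16), Function('w')(35)) = Add(-16, -23) = -39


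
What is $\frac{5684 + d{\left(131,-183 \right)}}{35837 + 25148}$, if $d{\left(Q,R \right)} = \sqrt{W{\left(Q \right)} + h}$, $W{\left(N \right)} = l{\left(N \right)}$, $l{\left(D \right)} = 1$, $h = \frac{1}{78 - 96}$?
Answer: $\frac{5684}{60985} + \frac{\sqrt{34}}{365910} \approx 0.093219$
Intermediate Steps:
$h = - \frac{1}{18}$ ($h = \frac{1}{-18} = - \frac{1}{18} \approx -0.055556$)
$W{\left(N \right)} = 1$
$d{\left(Q,R \right)} = \frac{\sqrt{34}}{6}$ ($d{\left(Q,R \right)} = \sqrt{1 - \frac{1}{18}} = \sqrt{\frac{17}{18}} = \frac{\sqrt{34}}{6}$)
$\frac{5684 + d{\left(131,-183 \right)}}{35837 + 25148} = \frac{5684 + \frac{\sqrt{34}}{6}}{35837 + 25148} = \frac{5684 + \frac{\sqrt{34}}{6}}{60985} = \left(5684 + \frac{\sqrt{34}}{6}\right) \frac{1}{60985} = \frac{5684}{60985} + \frac{\sqrt{34}}{365910}$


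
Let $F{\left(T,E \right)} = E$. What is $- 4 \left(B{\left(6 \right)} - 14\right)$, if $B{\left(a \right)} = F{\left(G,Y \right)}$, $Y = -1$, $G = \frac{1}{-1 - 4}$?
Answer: $60$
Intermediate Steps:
$G = - \frac{1}{5}$ ($G = \frac{1}{-5} = - \frac{1}{5} \approx -0.2$)
$B{\left(a \right)} = -1$
$- 4 \left(B{\left(6 \right)} - 14\right) = - 4 \left(-1 - 14\right) = \left(-4\right) \left(-15\right) = 60$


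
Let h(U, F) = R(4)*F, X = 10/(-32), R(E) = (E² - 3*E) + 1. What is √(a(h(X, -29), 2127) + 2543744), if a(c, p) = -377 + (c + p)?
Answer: √2545349 ≈ 1595.4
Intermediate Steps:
R(E) = 1 + E² - 3*E
X = -5/16 (X = 10*(-1/32) = -5/16 ≈ -0.31250)
h(U, F) = 5*F (h(U, F) = (1 + 4² - 3*4)*F = (1 + 16 - 12)*F = 5*F)
a(c, p) = -377 + c + p
√(a(h(X, -29), 2127) + 2543744) = √((-377 + 5*(-29) + 2127) + 2543744) = √((-377 - 145 + 2127) + 2543744) = √(1605 + 2543744) = √2545349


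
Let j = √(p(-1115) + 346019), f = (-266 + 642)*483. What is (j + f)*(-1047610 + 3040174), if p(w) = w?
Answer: 361865562912 + 3985128*√86226 ≈ 3.6304e+11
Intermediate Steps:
f = 181608 (f = 376*483 = 181608)
j = 2*√86226 (j = √(-1115 + 346019) = √344904 = 2*√86226 ≈ 587.29)
(j + f)*(-1047610 + 3040174) = (2*√86226 + 181608)*(-1047610 + 3040174) = (181608 + 2*√86226)*1992564 = 361865562912 + 3985128*√86226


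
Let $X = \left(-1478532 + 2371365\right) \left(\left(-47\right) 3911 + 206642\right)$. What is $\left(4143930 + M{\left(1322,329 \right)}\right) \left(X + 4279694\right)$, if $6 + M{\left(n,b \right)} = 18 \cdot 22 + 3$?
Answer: $84474535227648837$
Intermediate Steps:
$X = 20378913225$ ($X = 892833 \left(-183817 + 206642\right) = 892833 \cdot 22825 = 20378913225$)
$M{\left(n,b \right)} = 393$ ($M{\left(n,b \right)} = -6 + \left(18 \cdot 22 + 3\right) = -6 + \left(396 + 3\right) = -6 + 399 = 393$)
$\left(4143930 + M{\left(1322,329 \right)}\right) \left(X + 4279694\right) = \left(4143930 + 393\right) \left(20378913225 + 4279694\right) = 4144323 \cdot 20383192919 = 84474535227648837$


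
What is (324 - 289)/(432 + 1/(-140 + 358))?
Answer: 7630/94177 ≈ 0.081018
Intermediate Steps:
(324 - 289)/(432 + 1/(-140 + 358)) = 35/(432 + 1/218) = 35/(94177/218) = 35*(218/94177) = 7630/94177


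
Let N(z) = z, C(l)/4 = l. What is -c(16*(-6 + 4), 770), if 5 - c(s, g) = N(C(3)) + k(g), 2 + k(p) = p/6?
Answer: 400/3 ≈ 133.33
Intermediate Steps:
k(p) = -2 + p/6
C(l) = 4*l
c(s, g) = -5 - g/6 (c(s, g) = 5 - (4*3 + (-2 + g/6)) = 5 - (12 + (-2 + g/6)) = 5 - (10 + g/6) = 5 + (-10 - g/6) = -5 - g/6)
-c(16*(-6 + 4), 770) = -(-5 - ⅙*770) = -(-5 - 385/3) = -1*(-400/3) = 400/3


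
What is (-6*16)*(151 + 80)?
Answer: -22176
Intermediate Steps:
(-6*16)*(151 + 80) = -96*231 = -22176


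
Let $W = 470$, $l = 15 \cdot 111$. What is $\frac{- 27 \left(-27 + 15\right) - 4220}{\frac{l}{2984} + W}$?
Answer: $- \frac{11625664}{1404145} \approx -8.2795$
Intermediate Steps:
$l = 1665$
$\frac{- 27 \left(-27 + 15\right) - 4220}{\frac{l}{2984} + W} = \frac{- 27 \left(-27 + 15\right) - 4220}{\frac{1665}{2984} + 470} = \frac{\left(-27\right) \left(-12\right) - 4220}{1665 \cdot \frac{1}{2984} + 470} = \frac{324 - 4220}{\frac{1665}{2984} + 470} = - \frac{3896}{\frac{1404145}{2984}} = \left(-3896\right) \frac{2984}{1404145} = - \frac{11625664}{1404145}$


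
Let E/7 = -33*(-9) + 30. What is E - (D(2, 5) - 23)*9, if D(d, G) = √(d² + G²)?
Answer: 2496 - 9*√29 ≈ 2447.5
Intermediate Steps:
D(d, G) = √(G² + d²)
E = 2289 (E = 7*(-33*(-9) + 30) = 7*(297 + 30) = 7*327 = 2289)
E - (D(2, 5) - 23)*9 = 2289 - (√(5² + 2²) - 23)*9 = 2289 - (√(25 + 4) - 23)*9 = 2289 - (√29 - 23)*9 = 2289 - (-23 + √29)*9 = 2289 - (-207 + 9*√29) = 2289 + (207 - 9*√29) = 2496 - 9*√29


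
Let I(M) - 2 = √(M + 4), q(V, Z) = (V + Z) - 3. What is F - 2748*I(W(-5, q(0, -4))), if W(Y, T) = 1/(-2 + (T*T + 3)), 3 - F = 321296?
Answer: -326789 - 1374*√402/5 ≈ -3.3230e+5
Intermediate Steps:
F = -321293 (F = 3 - 1*321296 = 3 - 321296 = -321293)
q(V, Z) = -3 + V + Z
W(Y, T) = 1/(1 + T²) (W(Y, T) = 1/(-2 + (T² + 3)) = 1/(-2 + (3 + T²)) = 1/(1 + T²))
I(M) = 2 + √(4 + M) (I(M) = 2 + √(M + 4) = 2 + √(4 + M))
F - 2748*I(W(-5, q(0, -4))) = -321293 - 2748*(2 + √(4 + 1/(1 + (-3 + 0 - 4)²))) = -321293 - 2748*(2 + √(4 + 1/(1 + (-7)²))) = -321293 - 2748*(2 + √(4 + 1/(1 + 49))) = -321293 - 2748*(2 + √(4 + 1/50)) = -321293 - 2748*(2 + √(201/50)) = -321293 - 2748*(2 + √402/10) = -321293 + (-5496 - 1374*√402/5) = -326789 - 1374*√402/5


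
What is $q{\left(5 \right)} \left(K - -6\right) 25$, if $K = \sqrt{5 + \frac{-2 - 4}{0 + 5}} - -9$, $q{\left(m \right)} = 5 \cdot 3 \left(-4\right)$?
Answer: $-22500 - 300 \sqrt{95} \approx -25424.0$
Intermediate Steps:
$q{\left(m \right)} = -60$ ($q{\left(m \right)} = 15 \left(-4\right) = -60$)
$K = 9 + \frac{\sqrt{95}}{5}$ ($K = \sqrt{5 - \frac{6}{5}} + 9 = \sqrt{\frac{19}{5}} + 9 = \frac{\sqrt{95}}{5} + 9 = 9 + \frac{\sqrt{95}}{5} \approx 10.949$)
$q{\left(5 \right)} \left(K - -6\right) 25 = - 60 \left(\left(9 + \frac{\sqrt{95}}{5}\right) - -6\right) 25 = - 60 \left(\left(9 + \frac{\sqrt{95}}{5}\right) + 6\right) 25 = - 60 \left(15 + \frac{\sqrt{95}}{5}\right) 25 = \left(-900 - 12 \sqrt{95}\right) 25 = -22500 - 300 \sqrt{95}$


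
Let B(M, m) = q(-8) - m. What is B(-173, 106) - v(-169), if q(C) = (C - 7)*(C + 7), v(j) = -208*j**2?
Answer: 5940597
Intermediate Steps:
q(C) = (-7 + C)*(7 + C)
B(M, m) = 15 - m (B(M, m) = (-49 + (-8)**2) - m = (-49 + 64) - m = 15 - m)
B(-173, 106) - v(-169) = (15 - 1*106) - (-208)*(-169)**2 = (15 - 106) - (-208)*28561 = -91 - 1*(-5940688) = -91 + 5940688 = 5940597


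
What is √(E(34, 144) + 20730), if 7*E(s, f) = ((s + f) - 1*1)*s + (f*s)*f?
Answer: 6*√166474/7 ≈ 349.72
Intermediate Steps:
E(s, f) = s*f²/7 + s*(-1 + f + s)/7 (E(s, f) = (((s + f) - 1*1)*s + (f*s)*f)/7 = (((f + s) - 1)*s + s*f²)/7 = ((-1 + f + s)*s + s*f²)/7 = (s*(-1 + f + s) + s*f²)/7 = (s*f² + s*(-1 + f + s))/7 = s*f²/7 + s*(-1 + f + s)/7)
√(E(34, 144) + 20730) = √((⅐)*34*(-1 + 144 + 34 + 144²) + 20730) = √((⅐)*34*(-1 + 144 + 34 + 20736) + 20730) = √((⅐)*34*20913 + 20730) = √(711042/7 + 20730) = √(856152/7) = 6*√166474/7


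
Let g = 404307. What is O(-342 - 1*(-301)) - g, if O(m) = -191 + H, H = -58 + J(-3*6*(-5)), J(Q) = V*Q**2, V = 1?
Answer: -396456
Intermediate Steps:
J(Q) = Q**2 (J(Q) = 1*Q**2 = Q**2)
H = 8042 (H = -58 + (-3*6*(-5))**2 = -58 + (-18*(-5))**2 = -58 + 90**2 = -58 + 8100 = 8042)
O(m) = 7851 (O(m) = -191 + 8042 = 7851)
O(-342 - 1*(-301)) - g = 7851 - 1*404307 = 7851 - 404307 = -396456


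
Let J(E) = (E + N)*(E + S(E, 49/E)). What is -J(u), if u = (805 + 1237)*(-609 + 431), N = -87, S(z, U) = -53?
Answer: -132165693827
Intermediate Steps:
u = -363476 (u = 2042*(-178) = -363476)
J(E) = (-87 + E)*(-53 + E) (J(E) = (E - 87)*(E - 53) = (-87 + E)*(-53 + E))
-J(u) = -(4611 + (-363476)² - 140*(-363476)) = -(4611 + 132114802576 + 50886640) = -1*132165693827 = -132165693827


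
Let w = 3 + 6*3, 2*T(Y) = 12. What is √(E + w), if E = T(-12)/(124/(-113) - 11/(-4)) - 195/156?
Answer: √5798463/498 ≈ 4.8353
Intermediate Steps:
T(Y) = 6 (T(Y) = (½)*12 = 6)
w = 21 (w = 3 + 18 = 21)
E = 2371/996 (E = 6/(124/(-113) - 11/(-4)) - 195/156 = 6/(124*(-1/113) - 11*(-¼)) - 195*1/156 = 6/(-124/113 + 11/4) - 5/4 = 6/(747/452) - 5/4 = 6*(452/747) - 5/4 = 904/249 - 5/4 = 2371/996 ≈ 2.3805)
√(E + w) = √(2371/996 + 21) = √(23287/996) = √5798463/498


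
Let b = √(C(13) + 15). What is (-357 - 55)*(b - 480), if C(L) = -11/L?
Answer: 197760 - 824*√598/13 ≈ 1.9621e+5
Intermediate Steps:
b = 2*√598/13 (b = √(-11/13 + 15) = √(184/13) = 2*√598/13 ≈ 3.7622)
(-357 - 55)*(b - 480) = (-357 - 55)*(2*√598/13 - 480) = -412*(-480 + 2*√598/13) = 197760 - 824*√598/13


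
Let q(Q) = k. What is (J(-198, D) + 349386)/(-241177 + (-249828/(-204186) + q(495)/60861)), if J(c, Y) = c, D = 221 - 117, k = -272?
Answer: -723224459368908/499513797099421 ≈ -1.4479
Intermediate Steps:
q(Q) = -272
D = 104
(J(-198, D) + 349386)/(-241177 + (-249828/(-204186) + q(495)/60861)) = (-198 + 349386)/(-241177 + (-249828/(-204186) - 272/60861)) = 349188/(-241177 + (-249828*(-1/204186) - 272*1/60861)) = 349188/(-241177 + (41638/34031 - 272/60861)) = 349188/(-241177 + 2524873886/2071160691) = 349188/(-499513797099421/2071160691) = 349188*(-2071160691/499513797099421) = -723224459368908/499513797099421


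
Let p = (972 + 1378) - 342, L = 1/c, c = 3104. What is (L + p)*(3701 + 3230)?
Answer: 43199765523/3104 ≈ 1.3917e+7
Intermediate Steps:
L = 1/3104 ≈ 0.00032216
p = 2008 (p = 2350 - 342 = 2008)
(L + p)*(3701 + 3230) = (1/3104 + 2008)*(3701 + 3230) = (6232833/3104)*6931 = 43199765523/3104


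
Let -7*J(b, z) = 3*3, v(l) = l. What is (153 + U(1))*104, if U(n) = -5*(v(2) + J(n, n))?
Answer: 108784/7 ≈ 15541.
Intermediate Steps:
J(b, z) = -9/7 (J(b, z) = -3*3/7 = -1/7*9 = -9/7)
U(n) = -25/7 (U(n) = -5*(2 - 9/7) = -5*5/7 = -25/7)
(153 + U(1))*104 = (153 - 25/7)*104 = (1046/7)*104 = 108784/7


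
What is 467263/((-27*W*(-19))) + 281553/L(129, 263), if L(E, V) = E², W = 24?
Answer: 1249133791/22764888 ≈ 54.871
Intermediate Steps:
467263/((-27*W*(-19))) + 281553/L(129, 263) = 467263/((-27*24*(-19))) + 281553/(129²) = 467263/((-648*(-19))) + 281553/16641 = 467263/12312 + 281553*(1/16641) = 467263*(1/12312) + 93851/5547 = 467263/12312 + 93851/5547 = 1249133791/22764888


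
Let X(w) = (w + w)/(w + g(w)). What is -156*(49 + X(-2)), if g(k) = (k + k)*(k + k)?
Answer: -53196/7 ≈ -7599.4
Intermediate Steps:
g(k) = 4*k² (g(k) = (2*k)*(2*k) = 4*k²)
X(w) = 2*w/(w + 4*w²) (X(w) = (w + w)/(w + 4*w²) = (2*w)/(w + 4*w²) = 2*w/(w + 4*w²))
-156*(49 + X(-2)) = -156*(49 + 2/(1 + 4*(-2))) = -156*(49 + 2/(1 - 8)) = -156*(49 + 2/(-7)) = -156*(49 + 2*(-⅐)) = -156*(49 - 2/7) = -156*341/7 = -53196/7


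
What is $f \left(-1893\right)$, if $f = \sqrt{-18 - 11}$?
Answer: $- 1893 i \sqrt{29} \approx - 10194.0 i$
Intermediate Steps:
$f = i \sqrt{29}$ ($f = \sqrt{-29} = i \sqrt{29} \approx 5.3852 i$)
$f \left(-1893\right) = i \sqrt{29} \left(-1893\right) = - 1893 i \sqrt{29}$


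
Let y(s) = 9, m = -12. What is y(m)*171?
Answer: 1539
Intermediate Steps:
y(m)*171 = 9*171 = 1539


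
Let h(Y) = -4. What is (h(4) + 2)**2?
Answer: 4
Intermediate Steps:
(h(4) + 2)**2 = (-4 + 2)**2 = (-2)**2 = 4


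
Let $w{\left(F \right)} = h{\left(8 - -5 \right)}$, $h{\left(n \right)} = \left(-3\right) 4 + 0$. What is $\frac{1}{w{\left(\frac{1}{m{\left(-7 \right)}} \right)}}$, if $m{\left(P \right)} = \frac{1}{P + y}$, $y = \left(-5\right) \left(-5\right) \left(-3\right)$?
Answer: $- \frac{1}{12} \approx -0.083333$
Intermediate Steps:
$y = -75$ ($y = 25 \left(-3\right) = -75$)
$m{\left(P \right)} = \frac{1}{-75 + P}$ ($m{\left(P \right)} = \frac{1}{P - 75} = \frac{1}{-75 + P}$)
$h{\left(n \right)} = -12$ ($h{\left(n \right)} = -12 + 0 = -12$)
$w{\left(F \right)} = -12$
$\frac{1}{w{\left(\frac{1}{m{\left(-7 \right)}} \right)}} = \frac{1}{-12} = - \frac{1}{12}$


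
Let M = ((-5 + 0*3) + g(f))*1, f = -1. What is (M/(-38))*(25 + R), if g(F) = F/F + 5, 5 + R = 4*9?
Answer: -28/19 ≈ -1.4737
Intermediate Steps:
R = 31 (R = -5 + 4*9 = -5 + 36 = 31)
g(F) = 6 (g(F) = 1 + 5 = 6)
M = 1 (M = ((-5 + 0*3) + 6)*1 = ((-5 + 0) + 6)*1 = (-5 + 6)*1 = 1*1 = 1)
(M/(-38))*(25 + R) = (1/(-38))*(25 + 31) = (1*(-1/38))*56 = -1/38*56 = -28/19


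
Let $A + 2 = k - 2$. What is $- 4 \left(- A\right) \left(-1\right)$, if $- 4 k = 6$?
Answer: $22$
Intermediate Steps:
$k = - \frac{3}{2}$ ($k = \left(- \frac{1}{4}\right) 6 = - \frac{3}{2} \approx -1.5$)
$A = - \frac{11}{2}$ ($A = -2 - \frac{7}{2} = - \frac{11}{2} \approx -5.5$)
$- 4 \left(- A\right) \left(-1\right) = - 4 \left(\left(-1\right) \left(- \frac{11}{2}\right)\right) \left(-1\right) = \left(-4\right) \frac{11}{2} \left(-1\right) = \left(-22\right) \left(-1\right) = 22$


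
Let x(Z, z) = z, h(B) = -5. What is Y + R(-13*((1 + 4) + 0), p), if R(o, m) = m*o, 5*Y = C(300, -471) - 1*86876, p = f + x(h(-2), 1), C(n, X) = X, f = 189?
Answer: -149097/5 ≈ -29819.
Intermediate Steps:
p = 190 (p = 189 + 1 = 190)
Y = -87347/5 (Y = (-471 - 1*86876)/5 = (-471 - 86876)/5 = (1/5)*(-87347) = -87347/5 ≈ -17469.)
Y + R(-13*((1 + 4) + 0), p) = -87347/5 + 190*(-13*((1 + 4) + 0)) = -87347/5 + 190*(-13*(5 + 0)) = -87347/5 + 190*(-13*5) = -87347/5 + 190*(-65) = -87347/5 - 12350 = -149097/5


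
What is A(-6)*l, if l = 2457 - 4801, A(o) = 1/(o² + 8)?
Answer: -586/11 ≈ -53.273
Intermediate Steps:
A(o) = 1/(8 + o²)
l = -2344
A(-6)*l = -2344/(8 + (-6)²) = -2344/(8 + 36) = -2344/44 = (1/44)*(-2344) = -586/11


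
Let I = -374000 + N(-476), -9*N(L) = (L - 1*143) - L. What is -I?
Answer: 3365857/9 ≈ 3.7398e+5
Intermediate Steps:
N(L) = 143/9 (N(L) = -((L - 1*143) - L)/9 = -((L - 143) - L)/9 = -((-143 + L) - L)/9 = -1/9*(-143) = 143/9)
I = -3365857/9 (I = -374000 + 143/9 = -3365857/9 ≈ -3.7398e+5)
-I = -1*(-3365857/9) = 3365857/9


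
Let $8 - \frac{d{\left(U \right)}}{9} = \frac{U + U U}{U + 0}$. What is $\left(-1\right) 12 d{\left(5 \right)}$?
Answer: $-216$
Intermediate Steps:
$d{\left(U \right)} = 72 - \frac{9 \left(U + U^{2}\right)}{U}$ ($d{\left(U \right)} = 72 - 9 \frac{U + U U}{U + 0} = 72 - 9 \frac{U + U^{2}}{U} = 72 - \frac{9 \left(U + U^{2}\right)}{U}$)
$\left(-1\right) 12 d{\left(5 \right)} = \left(-1\right) 12 \left(63 - 45\right) = - 12 \left(63 - 45\right) = \left(-12\right) 18 = -216$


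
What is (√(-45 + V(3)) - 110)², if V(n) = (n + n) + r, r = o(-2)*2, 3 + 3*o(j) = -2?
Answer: (330 - I*√381)²/9 ≈ 12058.0 - 1431.4*I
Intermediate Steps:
o(j) = -5/3 (o(j) = -1 + (⅓)*(-2) = -1 - ⅔ = -5/3)
r = -10/3 (r = -5/3*2 = -10/3 ≈ -3.3333)
V(n) = -10/3 + 2*n (V(n) = (n + n) - 10/3 = 2*n - 10/3 = -10/3 + 2*n)
(√(-45 + V(3)) - 110)² = (√(-45 + (-10/3 + 2*3)) - 110)² = (√(-45 + (-10/3 + 6)) - 110)² = (√(-45 + 8/3) - 110)² = (√(-127/3) - 110)² = (I*√381/3 - 110)² = (-110 + I*√381/3)²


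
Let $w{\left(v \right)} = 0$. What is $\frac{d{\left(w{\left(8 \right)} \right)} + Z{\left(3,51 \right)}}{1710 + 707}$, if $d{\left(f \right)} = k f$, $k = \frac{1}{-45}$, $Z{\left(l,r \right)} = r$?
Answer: $\frac{51}{2417} \approx 0.021101$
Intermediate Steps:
$k = - \frac{1}{45} \approx -0.022222$
$d{\left(f \right)} = - \frac{f}{45}$
$\frac{d{\left(w{\left(8 \right)} \right)} + Z{\left(3,51 \right)}}{1710 + 707} = \frac{\left(- \frac{1}{45}\right) 0 + 51}{1710 + 707} = \frac{0 + 51}{2417} = 51 \cdot \frac{1}{2417} = \frac{51}{2417}$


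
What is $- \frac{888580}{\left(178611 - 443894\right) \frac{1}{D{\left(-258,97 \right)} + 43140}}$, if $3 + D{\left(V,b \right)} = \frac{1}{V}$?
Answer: $\frac{4944656690050}{34221507} \approx 1.4449 \cdot 10^{5}$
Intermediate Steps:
$D{\left(V,b \right)} = -3 + \frac{1}{V}$
$- \frac{888580}{\left(178611 - 443894\right) \frac{1}{D{\left(-258,97 \right)} + 43140}} = - \frac{888580}{\left(178611 - 443894\right) \frac{1}{\left(-3 + \frac{1}{-258}\right) + 43140}} = - \frac{888580}{\left(-265283\right) \frac{1}{\left(-3 - \frac{1}{258}\right) + 43140}} = - \frac{888580}{\left(-265283\right) \frac{1}{- \frac{775}{258} + 43140}} = - \frac{888580}{\left(-265283\right) \frac{1}{\frac{11129345}{258}}} = - \frac{888580}{\left(-265283\right) \frac{258}{11129345}} = - \frac{888580}{- \frac{68443014}{11129345}} = \left(-888580\right) \left(- \frac{11129345}{68443014}\right) = \frac{4944656690050}{34221507}$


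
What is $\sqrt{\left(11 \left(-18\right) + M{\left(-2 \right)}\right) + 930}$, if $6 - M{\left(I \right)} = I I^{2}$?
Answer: $\sqrt{746} \approx 27.313$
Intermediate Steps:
$M{\left(I \right)} = 6 - I^{3}$ ($M{\left(I \right)} = 6 - I I^{2} = 6 - I^{3}$)
$\sqrt{\left(11 \left(-18\right) + M{\left(-2 \right)}\right) + 930} = \sqrt{\left(11 \left(-18\right) + \left(6 - \left(-2\right)^{3}\right)\right) + 930} = \sqrt{\left(-198 + \left(6 - -8\right)\right) + 930} = \sqrt{\left(-198 + \left(6 + 8\right)\right) + 930} = \sqrt{\left(-198 + 14\right) + 930} = \sqrt{-184 + 930} = \sqrt{746}$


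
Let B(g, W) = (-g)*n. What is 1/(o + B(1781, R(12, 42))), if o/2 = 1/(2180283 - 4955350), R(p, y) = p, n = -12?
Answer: 2775067/59308731922 ≈ 4.6790e-5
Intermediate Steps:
o = -2/2775067 (o = 2/(2180283 - 4955350) = 2/(-2775067) = 2*(-1/2775067) = -2/2775067 ≈ -7.2070e-7)
B(g, W) = 12*g (B(g, W) = -g*(-12) = 12*g)
1/(o + B(1781, R(12, 42))) = 1/(-2/2775067 + 12*1781) = 1/(-2/2775067 + 21372) = 1/(59308731922/2775067) = 2775067/59308731922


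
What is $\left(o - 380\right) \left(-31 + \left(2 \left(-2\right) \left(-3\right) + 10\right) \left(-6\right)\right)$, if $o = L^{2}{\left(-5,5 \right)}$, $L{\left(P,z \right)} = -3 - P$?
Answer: $61288$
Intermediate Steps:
$o = 4$ ($o = \left(-3 - -5\right)^{2} = \left(-3 + 5\right)^{2} = 2^{2} = 4$)
$\left(o - 380\right) \left(-31 + \left(2 \left(-2\right) \left(-3\right) + 10\right) \left(-6\right)\right) = \left(4 - 380\right) \left(-31 + \left(2 \left(-2\right) \left(-3\right) + 10\right) \left(-6\right)\right) = - 376 \left(-31 + \left(\left(-4\right) \left(-3\right) + 10\right) \left(-6\right)\right) = - 376 \left(-31 + \left(12 + 10\right) \left(-6\right)\right) = - 376 \left(-31 + 22 \left(-6\right)\right) = - 376 \left(-31 - 132\right) = \left(-376\right) \left(-163\right) = 61288$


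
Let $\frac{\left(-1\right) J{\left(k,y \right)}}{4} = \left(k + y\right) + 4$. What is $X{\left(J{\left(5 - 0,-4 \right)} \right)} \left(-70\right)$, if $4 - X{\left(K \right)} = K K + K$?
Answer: $26320$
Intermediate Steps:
$J{\left(k,y \right)} = -16 - 4 k - 4 y$ ($J{\left(k,y \right)} = - 4 \left(\left(k + y\right) + 4\right) = - 4 \left(4 + k + y\right) = -16 - 4 k - 4 y$)
$X{\left(K \right)} = 4 - K - K^{2}$ ($X{\left(K \right)} = 4 - \left(K K + K\right) = 4 - \left(K^{2} + K\right) = 4 - \left(K + K^{2}\right) = 4 - K - K^{2}$)
$X{\left(J{\left(5 - 0,-4 \right)} \right)} \left(-70\right) = \left(4 - \left(-16 - 4 \left(5 - 0\right) - -16\right) - \left(-16 - 4 \left(5 - 0\right) - -16\right)^{2}\right) \left(-70\right) = \left(4 - \left(-16 - 4 \left(5 + 0\right) + 16\right) - \left(-16 - 4 \left(5 + 0\right) + 16\right)^{2}\right) \left(-70\right) = \left(4 - \left(-16 - 20 + 16\right) - \left(-16 - 20 + 16\right)^{2}\right) \left(-70\right) = \left(4 - -20 - \left(-20\right)^{2}\right) \left(-70\right) = \left(4 + 20 - 400\right) \left(-70\right) = \left(-376\right) \left(-70\right) = 26320$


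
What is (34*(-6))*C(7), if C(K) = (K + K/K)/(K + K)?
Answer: -816/7 ≈ -116.57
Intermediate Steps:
C(K) = (1 + K)/(2*K) (C(K) = (K + 1)/((2*K)) = (1 + K)*(1/(2*K)) = (1 + K)/(2*K))
(34*(-6))*C(7) = (34*(-6))*((1/2)*(1 + 7)/7) = -102*8/7 = -204*4/7 = -816/7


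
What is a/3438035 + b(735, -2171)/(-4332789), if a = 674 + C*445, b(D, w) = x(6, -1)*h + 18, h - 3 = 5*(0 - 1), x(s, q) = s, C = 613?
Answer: 394939839647/4965426743205 ≈ 0.079538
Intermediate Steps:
h = -2 (h = 3 + 5*(0 - 1) = 3 + 5*(-1) = 3 - 5 = -2)
b(D, w) = 6 (b(D, w) = 6*(-2) + 18 = -12 + 18 = 6)
a = 273459 (a = 674 + 613*445 = 674 + 272785 = 273459)
a/3438035 + b(735, -2171)/(-4332789) = 273459/3438035 + 6/(-4332789) = 273459*(1/3438035) + 6*(-1/4332789) = 273459/3438035 - 2/1444263 = 394939839647/4965426743205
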